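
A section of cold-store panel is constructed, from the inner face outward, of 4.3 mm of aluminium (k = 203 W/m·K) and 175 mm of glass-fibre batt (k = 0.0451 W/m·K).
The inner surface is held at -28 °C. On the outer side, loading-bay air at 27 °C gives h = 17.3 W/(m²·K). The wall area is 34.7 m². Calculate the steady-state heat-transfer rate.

Using the resistance-network approach (series):
R_aluminium = L/(kA) = 0.0043/(203×34.7) = 6.104×10^-7 K/W
R_glass-fibre batt = L/(kA) = 0.175/(0.0451×34.7) = 0.1118 K/W
R_outer film = 1/(h_o·A) = 1/(17.3×34.7) = 0.001666 K/W
R_total = 0.1135 K/W
Q = ΔT / R_total = 55 / 0.1135

Q ≈ 485 W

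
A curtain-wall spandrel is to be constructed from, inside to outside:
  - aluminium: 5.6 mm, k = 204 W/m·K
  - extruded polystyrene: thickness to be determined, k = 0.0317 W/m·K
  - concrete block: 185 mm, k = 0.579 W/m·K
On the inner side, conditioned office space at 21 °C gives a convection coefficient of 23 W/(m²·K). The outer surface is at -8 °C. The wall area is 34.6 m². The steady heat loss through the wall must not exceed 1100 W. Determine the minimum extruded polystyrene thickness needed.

Model the wall as resistances in series:
R_inner film = 1/(h_i·A) = 1/(23×34.6) = 0.001257 K/W
R_aluminium = L/(kA) = 0.0056/(204×34.6) = 7.934×10^-7 K/W
R_concrete block = L/(kA) = 0.185/(0.579×34.6) = 0.009235 K/W
Sum of the known resistances R_other = 0.01049 K/W
Required total resistance R_tot = ΔT/Q_allow = 29/1100 = 0.02636 K/W
R_extruded polystyrene = R_tot − R_other = 0.01587 K/W
L = R·k·A = 0.01587×0.0317×34.6

L ≈ 17.4 mm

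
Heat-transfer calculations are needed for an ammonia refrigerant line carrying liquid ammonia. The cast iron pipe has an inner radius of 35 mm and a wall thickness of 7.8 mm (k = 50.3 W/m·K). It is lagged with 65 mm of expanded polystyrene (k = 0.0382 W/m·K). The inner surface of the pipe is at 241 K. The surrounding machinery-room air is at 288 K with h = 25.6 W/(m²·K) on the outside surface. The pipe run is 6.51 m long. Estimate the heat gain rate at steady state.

Cylindrical conduction, so R = ln(r₂/r₁)/(2πkL) per layer, in series:
R_cast iron pipe wall = ln(42.8/35)/(2π×50.3×6.51) = 9.779×10^-5 K/W
R_expanded polystyrene = ln(107.8/42.8)/(2π×0.0382×6.51) = 0.5912 K/W
R_outer film = 1/(h_o·2πr_oL) = 1/(25.6×2π×0.1078×6.51) = 0.008859 K/W
R_total = 0.6001 K/W
Q = ΔT/R_total = 47/0.6001

Q ≈ 78.3 W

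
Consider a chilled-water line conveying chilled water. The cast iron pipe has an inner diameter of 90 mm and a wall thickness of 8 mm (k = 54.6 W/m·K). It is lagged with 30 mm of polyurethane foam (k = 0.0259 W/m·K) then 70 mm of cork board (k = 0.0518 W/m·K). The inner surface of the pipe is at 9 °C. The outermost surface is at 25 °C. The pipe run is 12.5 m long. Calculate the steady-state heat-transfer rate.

Per-layer cylindrical resistances, series-summed:
R_cast iron pipe wall = ln(53/45)/(2π×54.6×12.5) = 3.816×10^-5 K/W
R_polyurethane foam = ln(83/53)/(2π×0.0259×12.5) = 0.2205 K/W
R_cork board = ln(153/83)/(2π×0.0518×12.5) = 0.1503 K/W
R_total = 0.3709 K/W
Q = ΔT/R_total = 16/0.3709

Q ≈ 43.1 W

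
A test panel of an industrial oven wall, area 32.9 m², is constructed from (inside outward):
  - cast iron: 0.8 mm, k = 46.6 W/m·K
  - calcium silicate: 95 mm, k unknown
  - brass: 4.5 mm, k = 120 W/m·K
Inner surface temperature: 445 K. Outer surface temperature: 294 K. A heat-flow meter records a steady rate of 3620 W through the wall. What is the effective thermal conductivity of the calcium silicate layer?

Series thermal resistances:
R_cast iron = L/(kA) = 0.0008/(46.6×32.9) = 5.218×10^-7 K/W
R_brass = L/(kA) = 0.0045/(120×32.9) = 1.14×10^-6 K/W
Sum of known resistances R_other = 1.662×10^-6 K/W
Total R = ΔT/Q = 151/3620 = 0.04171 K/W
R_calcium silicate = R_total − R_other = 0.04171 K/W
k = L/(R·A) = 0.095/(0.04171×32.9)

k ≈ 0.0692 W/(m·K)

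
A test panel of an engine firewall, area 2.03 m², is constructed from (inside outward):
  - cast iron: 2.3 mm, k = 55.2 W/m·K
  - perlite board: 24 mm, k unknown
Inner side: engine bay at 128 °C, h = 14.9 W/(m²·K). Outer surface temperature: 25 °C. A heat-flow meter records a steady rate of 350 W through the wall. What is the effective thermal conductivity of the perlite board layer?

Thermal resistances in series:
R_inner film = 1/(h_i·A) = 1/(14.9×2.03) = 0.03306 K/W
R_cast iron = L/(kA) = 0.0023/(55.2×2.03) = 2.053×10^-5 K/W
Sum of known resistances R_other = 0.03308 K/W
Total R = ΔT/Q = 103/350 = 0.2943 K/W
R_perlite board = R_total − R_other = 0.2612 K/W
k = L/(R·A) = 0.024/(0.2612×2.03)

k ≈ 0.0453 W/(m·K)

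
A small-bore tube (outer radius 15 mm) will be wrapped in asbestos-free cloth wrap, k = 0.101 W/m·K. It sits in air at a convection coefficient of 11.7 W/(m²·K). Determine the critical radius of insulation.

r_cr ≈ 8.63 mm

For a cylinder r_cr = k/h = 0.101/11.7
r_cr = 8.63 mm; since the bare radius (15 mm) is above r_cr, any added insulation will reduce heat loss.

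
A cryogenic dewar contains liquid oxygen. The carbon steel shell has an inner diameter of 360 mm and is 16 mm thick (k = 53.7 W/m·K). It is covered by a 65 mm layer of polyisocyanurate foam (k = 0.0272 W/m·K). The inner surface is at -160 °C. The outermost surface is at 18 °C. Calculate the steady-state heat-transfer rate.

For a spherical shell R = (1/r₁ − 1/r₂)/(4πk); film R = 1/(h·4πr²). In series:
R_carbon steel shell = (1/0.18 − 1/0.196)/(4π×53.7) = 6.721×10^-4 K/W
R_polyisocyanurate foam = (1/0.196 − 1/0.261)/(4π×0.0272) = 3.717 K/W
R_total = 3.718 K/W
Q = ΔT/R_total = 178/3.718

Q ≈ 47.9 W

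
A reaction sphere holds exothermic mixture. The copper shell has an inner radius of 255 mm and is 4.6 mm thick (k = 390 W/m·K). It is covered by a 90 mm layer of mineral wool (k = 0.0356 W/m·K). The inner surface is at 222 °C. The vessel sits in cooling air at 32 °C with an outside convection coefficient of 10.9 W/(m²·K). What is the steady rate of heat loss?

Q ≈ 83.5 W

Spherical conduction: R = (1/r_in − 1/r_out)/(4πk) per layer; series-sum.
R_copper shell = (1/0.255 − 1/0.2596)/(4π×390) = 1.418×10^-5 K/W
R_mineral wool = (1/0.2596 − 1/0.3496)/(4π×0.0356) = 2.217 K/W
R_outer film = 1/(h·4πr_o²) = 1/(10.9×4π×0.3496²) = 0.05973 K/W
R_total = 2.276 K/W
Q = ΔT/R_total = 190/2.276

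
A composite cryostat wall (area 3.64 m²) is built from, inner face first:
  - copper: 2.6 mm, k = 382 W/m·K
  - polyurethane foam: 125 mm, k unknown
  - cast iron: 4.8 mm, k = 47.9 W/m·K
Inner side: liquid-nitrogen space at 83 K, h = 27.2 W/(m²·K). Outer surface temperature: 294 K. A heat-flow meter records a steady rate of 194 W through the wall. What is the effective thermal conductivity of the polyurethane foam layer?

k ≈ 0.0319 W/(m·K)

Series thermal resistances:
R_inner film = 1/(h_i·A) = 1/(27.2×3.64) = 0.0101 K/W
R_copper = L/(kA) = 0.0026/(382×3.64) = 1.87×10^-6 K/W
R_cast iron = L/(kA) = 0.0048/(47.9×3.64) = 2.753×10^-5 K/W
Sum of known resistances R_other = 0.01013 K/W
Total R = ΔT/Q = 211/194 = 1.088 K/W
R_polyurethane foam = R_total − R_other = 1.077 K/W
k = L/(R·A) = 0.125/(1.077×3.64)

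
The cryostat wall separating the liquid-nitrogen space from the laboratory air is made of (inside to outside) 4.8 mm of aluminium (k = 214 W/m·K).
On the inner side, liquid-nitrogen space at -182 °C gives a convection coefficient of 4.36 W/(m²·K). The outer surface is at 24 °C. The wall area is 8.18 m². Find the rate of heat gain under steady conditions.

Q ≈ 7350 W

Thermal resistances in series:
R_inner film = 1/(h_i·A) = 1/(4.36×8.18) = 0.02804 K/W
R_aluminium = L/(kA) = 0.0048/(214×8.18) = 2.742×10^-6 K/W
R_total = 0.02804 K/W
Q = ΔT / R_total = 206 / 0.02804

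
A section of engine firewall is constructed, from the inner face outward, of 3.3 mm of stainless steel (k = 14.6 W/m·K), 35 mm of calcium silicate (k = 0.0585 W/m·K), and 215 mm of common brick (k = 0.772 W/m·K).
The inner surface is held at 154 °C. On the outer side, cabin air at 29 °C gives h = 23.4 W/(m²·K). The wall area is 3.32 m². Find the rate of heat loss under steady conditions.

Q ≈ 451 W

Series thermal resistances:
R_stainless steel = L/(kA) = 0.0033/(14.6×3.32) = 6.808×10^-5 K/W
R_calcium silicate = L/(kA) = 0.035/(0.0585×3.32) = 0.1802 K/W
R_common brick = L/(kA) = 0.215/(0.772×3.32) = 0.08388 K/W
R_outer film = 1/(h_o·A) = 1/(23.4×3.32) = 0.01287 K/W
R_total = 0.277 K/W
Q = ΔT / R_total = 125 / 0.277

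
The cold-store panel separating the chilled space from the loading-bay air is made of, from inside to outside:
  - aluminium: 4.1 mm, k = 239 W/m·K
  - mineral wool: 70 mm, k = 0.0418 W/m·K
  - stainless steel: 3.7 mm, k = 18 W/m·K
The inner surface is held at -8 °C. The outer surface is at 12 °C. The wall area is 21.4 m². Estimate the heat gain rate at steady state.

Treating each layer as a thermal resistance in series:
R_aluminium = L/(kA) = 0.0041/(239×21.4) = 8.016×10^-7 K/W
R_mineral wool = L/(kA) = 0.07/(0.0418×21.4) = 0.07825 K/W
R_stainless steel = L/(kA) = 0.0037/(18×21.4) = 9.605×10^-6 K/W
R_total = 0.07826 K/W
Q = ΔT / R_total = 20 / 0.07826

Q ≈ 256 W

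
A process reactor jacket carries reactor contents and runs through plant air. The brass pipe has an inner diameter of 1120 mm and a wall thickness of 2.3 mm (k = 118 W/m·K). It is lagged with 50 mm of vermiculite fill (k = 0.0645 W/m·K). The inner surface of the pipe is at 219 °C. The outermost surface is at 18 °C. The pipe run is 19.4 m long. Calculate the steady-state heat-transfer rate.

Q ≈ 18600 W

Cylindrical conduction, so R = ln(r₂/r₁)/(2πkL) per layer, in series:
R_brass pipe wall = ln(562.3/560)/(2π×118×19.4) = 2.85×10^-7 K/W
R_vermiculite fill = ln(612.3/562.3)/(2π×0.0645×19.4) = 0.01084 K/W
R_total = 0.01084 K/W
Q = ΔT/R_total = 201/0.01084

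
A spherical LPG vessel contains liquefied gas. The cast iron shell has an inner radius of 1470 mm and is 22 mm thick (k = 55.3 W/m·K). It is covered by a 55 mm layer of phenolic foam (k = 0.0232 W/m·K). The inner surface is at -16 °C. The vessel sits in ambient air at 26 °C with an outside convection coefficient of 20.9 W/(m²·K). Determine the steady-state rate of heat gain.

Q ≈ 504 W

For a spherical shell R = (1/r₁ − 1/r₂)/(4πk); film R = 1/(h·4πr²). In series:
R_cast iron shell = (1/1.47 − 1/1.492)/(4π×55.3) = 1.443×10^-5 K/W
R_phenolic foam = (1/1.492 − 1/1.547)/(4π×0.0232) = 0.08173 K/W
R_outer film = 1/(h·4πr_o²) = 1/(20.9×4π×1.547²) = 0.001591 K/W
R_total = 0.08334 K/W
Q = ΔT/R_total = 42/0.08334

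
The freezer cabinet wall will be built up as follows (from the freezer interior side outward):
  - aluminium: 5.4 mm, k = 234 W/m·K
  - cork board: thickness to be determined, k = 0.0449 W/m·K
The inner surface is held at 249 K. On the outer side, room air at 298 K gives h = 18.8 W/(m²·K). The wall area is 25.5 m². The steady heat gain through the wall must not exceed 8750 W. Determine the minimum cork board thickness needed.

L ≈ 4.02 mm

Model the wall as resistances in series:
R_aluminium = L/(kA) = 0.0054/(234×25.5) = 9.05×10^-7 K/W
R_outer film = 1/(h_o·A) = 1/(18.8×25.5) = 0.002086 K/W
Sum of the known resistances R_other = 0.002087 K/W
Required total resistance R_tot = ΔT/Q_allow = 49/8750 = 0.0056 K/W
R_cork board = R_tot − R_other = 0.003513 K/W
L = R·k·A = 0.003513×0.0449×25.5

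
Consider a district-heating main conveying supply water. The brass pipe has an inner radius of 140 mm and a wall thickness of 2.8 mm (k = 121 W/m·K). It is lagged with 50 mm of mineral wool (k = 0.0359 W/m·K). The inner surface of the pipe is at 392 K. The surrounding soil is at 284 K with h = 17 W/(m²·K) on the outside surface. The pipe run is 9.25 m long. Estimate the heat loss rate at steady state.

Q ≈ 724 W

For a radial system each layer contributes R = ln(r_out/r_in)/(2πkL); films add R = 1/(hA).
R_brass pipe wall = ln(142.8/140)/(2π×121×9.25) = 2.816×10^-6 K/W
R_mineral wool = ln(192.8/142.8)/(2π×0.0359×9.25) = 0.1439 K/W
R_outer film = 1/(h_o·2πr_oL) = 1/(17×2π×0.1928×9.25) = 0.00525 K/W
R_total = 0.1491 K/W
Q = ΔT/R_total = 108/0.1491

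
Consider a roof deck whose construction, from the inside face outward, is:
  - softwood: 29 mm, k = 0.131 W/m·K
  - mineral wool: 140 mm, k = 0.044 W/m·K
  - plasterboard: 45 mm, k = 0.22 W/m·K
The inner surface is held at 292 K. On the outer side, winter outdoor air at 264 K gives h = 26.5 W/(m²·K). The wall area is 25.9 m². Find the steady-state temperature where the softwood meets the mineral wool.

Model the wall as resistances in series:
R_softwood = L/(kA) = 0.029/(0.131×25.9) = 0.008547 K/W
R_mineral wool = L/(kA) = 0.14/(0.044×25.9) = 0.1229 K/W
R_plasterboard = L/(kA) = 0.045/(0.22×25.9) = 0.007898 K/W
R_outer film = 1/(h_o·A) = 1/(26.5×25.9) = 0.001457 K/W
R_total = 0.1408 K/W;  Q = ΔT/R_total = 28/0.1408 = 198.9 W
T_interface = T_inner − Q·ΣR(inner→interface) = 292 − 199×0.008547

T ≈ 290 K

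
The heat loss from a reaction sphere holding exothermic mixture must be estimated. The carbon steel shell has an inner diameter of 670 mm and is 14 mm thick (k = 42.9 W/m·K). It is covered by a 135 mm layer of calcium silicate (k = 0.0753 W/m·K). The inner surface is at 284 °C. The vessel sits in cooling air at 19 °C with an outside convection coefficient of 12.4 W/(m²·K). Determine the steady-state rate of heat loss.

Spherical conduction: R = (1/r_in − 1/r_out)/(4πk) per layer; series-sum.
R_carbon steel shell = (1/0.335 − 1/0.349)/(4π×42.9) = 2.221×10^-4 K/W
R_calcium silicate = (1/0.349 − 1/0.484)/(4π×0.0753) = 0.8446 K/W
R_outer film = 1/(h·4πr_o²) = 1/(12.4×4π×0.484²) = 0.0274 K/W
R_total = 0.8722 K/W
Q = ΔT/R_total = 265/0.8722

Q ≈ 304 W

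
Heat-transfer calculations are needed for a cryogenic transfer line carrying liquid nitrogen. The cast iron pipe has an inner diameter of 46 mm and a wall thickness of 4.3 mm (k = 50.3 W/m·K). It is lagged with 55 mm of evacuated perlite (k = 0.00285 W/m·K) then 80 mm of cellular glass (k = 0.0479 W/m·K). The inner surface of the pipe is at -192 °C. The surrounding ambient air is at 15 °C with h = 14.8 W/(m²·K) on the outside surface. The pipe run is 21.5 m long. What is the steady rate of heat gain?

Radial resistances (cylindrical: R_cond = ln(r_o/r_i)/(2πkL), R_conv = 1/(h·2πrL)):
R_cast iron pipe wall = ln(27.3/23)/(2π×50.3×21.5) = 2.522×10^-5 K/W
R_evacuated perlite = ln(82.3/27.3)/(2π×0.00285×21.5) = 2.866 K/W
R_cellular glass = ln(162.3/82.3)/(2π×0.0479×21.5) = 0.1049 K/W
R_outer film = 1/(h_o·2πr_oL) = 1/(14.8×2π×0.1623×21.5) = 0.003082 K/W
R_total = 2.974 K/W
Q = ΔT/R_total = 207/2.974

Q ≈ 69.6 W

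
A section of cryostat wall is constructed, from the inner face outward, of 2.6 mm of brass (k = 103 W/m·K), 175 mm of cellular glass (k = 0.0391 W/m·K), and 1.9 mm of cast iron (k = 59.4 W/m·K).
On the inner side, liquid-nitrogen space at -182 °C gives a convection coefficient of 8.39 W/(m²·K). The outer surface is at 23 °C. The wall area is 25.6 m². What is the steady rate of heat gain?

Thermal resistances in series:
R_inner film = 1/(h_i·A) = 1/(8.39×25.6) = 0.004656 K/W
R_brass = L/(kA) = 0.0026/(103×25.6) = 9.86×10^-7 K/W
R_cellular glass = L/(kA) = 0.175/(0.0391×25.6) = 0.1748 K/W
R_cast iron = L/(kA) = 0.0019/(59.4×25.6) = 1.249×10^-6 K/W
R_total = 0.1795 K/W
Q = ΔT / R_total = 205 / 0.1795

Q ≈ 1140 W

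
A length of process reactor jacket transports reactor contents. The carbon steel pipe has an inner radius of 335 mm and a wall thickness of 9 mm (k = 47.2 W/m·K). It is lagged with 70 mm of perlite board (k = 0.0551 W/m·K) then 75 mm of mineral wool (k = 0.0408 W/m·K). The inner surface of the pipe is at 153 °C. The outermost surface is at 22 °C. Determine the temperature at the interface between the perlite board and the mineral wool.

T ≈ 93.8 °C

Per-layer cylindrical resistances, series-summed:
R_carbon steel pipe wall = ln(344/335)/(2π×47.2×1) = 8.939×10^-5 K/W
R_perlite board = ln(414/344)/(2π×0.0551×1) = 0.535 K/W
R_mineral wool = ln(489/414)/(2π×0.0408×1) = 0.6495 K/W
R_total = 1.185 K/W
Q = ΔT/R_total = 131/1.185
Q = 111 W/m
T_interface = T_inner − Q·ΣR(inner→interface) = 153 − 111×0.5351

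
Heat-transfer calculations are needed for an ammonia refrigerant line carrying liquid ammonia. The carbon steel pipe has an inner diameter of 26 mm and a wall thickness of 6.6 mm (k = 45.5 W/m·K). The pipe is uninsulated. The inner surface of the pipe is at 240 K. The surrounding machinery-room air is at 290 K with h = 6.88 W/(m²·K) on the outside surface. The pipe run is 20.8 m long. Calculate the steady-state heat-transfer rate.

Q ≈ 880 W

Treating each annulus and film as a series resistance:
R_carbon steel pipe wall = ln(19.6/13)/(2π×45.5×20.8) = 6.905×10^-5 K/W
R_outer film = 1/(h_o·2πr_oL) = 1/(6.88×2π×0.0196×20.8) = 0.05674 K/W
R_total = 0.05681 K/W
Q = ΔT/R_total = 50/0.05681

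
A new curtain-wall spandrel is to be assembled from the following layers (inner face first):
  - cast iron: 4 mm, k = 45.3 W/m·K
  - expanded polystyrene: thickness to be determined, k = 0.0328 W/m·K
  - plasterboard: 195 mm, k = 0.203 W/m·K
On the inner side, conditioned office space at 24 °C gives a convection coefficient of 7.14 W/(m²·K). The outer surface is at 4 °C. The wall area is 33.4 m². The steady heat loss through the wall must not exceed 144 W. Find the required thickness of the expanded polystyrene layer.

Model the wall as resistances in series:
R_inner film = 1/(h_i·A) = 1/(7.14×33.4) = 0.004193 K/W
R_cast iron = L/(kA) = 0.004/(45.3×33.4) = 2.644×10^-6 K/W
R_plasterboard = L/(kA) = 0.195/(0.203×33.4) = 0.02876 K/W
Sum of the known resistances R_other = 0.03296 K/W
Required total resistance R_tot = ΔT/Q_allow = 20/144 = 0.1389 K/W
R_expanded polystyrene = R_tot − R_other = 0.1059 K/W
L = R·k·A = 0.1059×0.0328×33.4

L ≈ 116 mm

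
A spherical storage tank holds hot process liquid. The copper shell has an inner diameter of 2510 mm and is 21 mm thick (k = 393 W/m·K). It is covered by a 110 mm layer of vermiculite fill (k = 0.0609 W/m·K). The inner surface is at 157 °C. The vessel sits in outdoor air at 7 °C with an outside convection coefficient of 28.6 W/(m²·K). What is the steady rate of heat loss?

Radial (spherical) resistances in series:
R_copper shell = (1/1.255 − 1/1.276)/(4π×393) = 2.655×10^-6 K/W
R_vermiculite fill = (1/1.276 − 1/1.386)/(4π×0.0609) = 0.08127 K/W
R_outer film = 1/(h·4πr_o²) = 1/(28.6×4π×1.386²) = 0.001448 K/W
R_total = 0.08273 K/W
Q = ΔT/R_total = 150/0.08273

Q ≈ 1810 W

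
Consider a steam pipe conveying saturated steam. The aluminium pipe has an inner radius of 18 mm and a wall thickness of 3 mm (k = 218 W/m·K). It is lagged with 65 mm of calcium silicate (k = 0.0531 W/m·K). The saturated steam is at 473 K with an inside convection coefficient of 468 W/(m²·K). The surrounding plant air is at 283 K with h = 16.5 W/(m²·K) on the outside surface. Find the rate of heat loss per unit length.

q′ ≈ 43.6 W/m

Per-layer cylindrical resistances, series-summed:
R_inner film = 1/(h_i·2πr₁L) = 1/(468×2π×0.018×1) = 0.01889 K/W
R_aluminium pipe wall = ln(21/18)/(2π×218×1) = 1.125×10^-4 K/W
R_calcium silicate = ln(86/21)/(2π×0.0531×1) = 4.226 K/W
R_outer film = 1/(h_o·2πr_oL) = 1/(16.5×2π×0.086×1) = 0.1122 K/W
R_total = 4.357 K/W
Q = ΔT/R_total = 190/4.357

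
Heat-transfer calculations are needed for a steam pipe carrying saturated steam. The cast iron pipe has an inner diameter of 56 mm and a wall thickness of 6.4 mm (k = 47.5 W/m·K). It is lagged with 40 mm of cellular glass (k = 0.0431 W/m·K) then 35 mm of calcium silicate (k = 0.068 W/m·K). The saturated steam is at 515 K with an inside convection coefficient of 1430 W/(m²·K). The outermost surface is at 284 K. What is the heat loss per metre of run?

Treating each annulus and film as a series resistance:
R_inner film = 1/(h_i·2πr₁L) = 1/(1430×2π×0.028×1) = 0.003975 K/W
R_cast iron pipe wall = ln(34.4/28)/(2π×47.5×1) = 6.897×10^-4 K/W
R_cellular glass = ln(74.4/34.4)/(2π×0.0431×1) = 2.849 K/W
R_calcium silicate = ln(109.4/74.4)/(2π×0.068×1) = 0.9024 K/W
R_total = 3.756 K/W
Q = ΔT/R_total = 231/3.756

q′ ≈ 61.5 W/m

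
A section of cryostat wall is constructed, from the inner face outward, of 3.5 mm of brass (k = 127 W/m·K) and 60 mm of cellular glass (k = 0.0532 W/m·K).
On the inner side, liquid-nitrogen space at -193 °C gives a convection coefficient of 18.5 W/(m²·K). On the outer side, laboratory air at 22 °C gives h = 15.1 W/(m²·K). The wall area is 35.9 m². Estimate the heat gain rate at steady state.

Thermal resistances in series:
R_inner film = 1/(h_i·A) = 1/(18.5×35.9) = 0.001506 K/W
R_brass = L/(kA) = 0.0035/(127×35.9) = 7.677×10^-7 K/W
R_cellular glass = L/(kA) = 0.06/(0.0532×35.9) = 0.03142 K/W
R_outer film = 1/(h_o·A) = 1/(15.1×35.9) = 0.001845 K/W
R_total = 0.03477 K/W
Q = ΔT / R_total = 215 / 0.03477

Q ≈ 6180 W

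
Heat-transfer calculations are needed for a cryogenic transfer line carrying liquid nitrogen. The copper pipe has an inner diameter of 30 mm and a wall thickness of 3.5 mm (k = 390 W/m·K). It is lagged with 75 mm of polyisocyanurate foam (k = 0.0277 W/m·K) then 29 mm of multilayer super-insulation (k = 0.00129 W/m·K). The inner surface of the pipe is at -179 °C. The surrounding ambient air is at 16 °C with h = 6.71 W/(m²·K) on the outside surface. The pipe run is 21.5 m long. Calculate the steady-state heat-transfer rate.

Q ≈ 97.9 W

Per-layer cylindrical resistances, series-summed:
R_copper pipe wall = ln(18.5/15)/(2π×390×21.5) = 3.981×10^-6 K/W
R_polyisocyanurate foam = ln(93.5/18.5)/(2π×0.0277×21.5) = 0.433 K/W
R_multilayer super-insulation = ln(122.5/93.5)/(2π×0.00129×21.5) = 1.55 K/W
R_outer film = 1/(h_o·2πr_oL) = 1/(6.71×2π×0.1225×21.5) = 0.009006 K/W
R_total = 1.992 K/W
Q = ΔT/R_total = 195/1.992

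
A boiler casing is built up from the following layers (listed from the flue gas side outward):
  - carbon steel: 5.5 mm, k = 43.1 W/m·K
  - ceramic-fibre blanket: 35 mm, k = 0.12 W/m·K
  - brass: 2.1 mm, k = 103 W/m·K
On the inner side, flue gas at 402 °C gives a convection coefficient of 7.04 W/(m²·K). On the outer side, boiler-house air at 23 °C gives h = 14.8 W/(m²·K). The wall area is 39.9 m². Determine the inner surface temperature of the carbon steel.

Thermal resistances in series:
R_inner film = 1/(h_i·A) = 1/(7.04×39.9) = 0.00356 K/W
R_carbon steel = L/(kA) = 0.0055/(43.1×39.9) = 3.198×10^-6 K/W
R_ceramic-fibre blanket = L/(kA) = 0.035/(0.12×39.9) = 0.00731 K/W
R_brass = L/(kA) = 0.0021/(103×39.9) = 5.11×10^-7 K/W
R_outer film = 1/(h_o·A) = 1/(14.8×39.9) = 0.001693 K/W
R_total = 0.01257 K/W;  Q = ΔT/R_total = 379/0.01257 = 30160 W
T_interface = T_inner − Q·ΣR(inner→interface) = 402 − 30200×0.00356

T ≈ 295 °C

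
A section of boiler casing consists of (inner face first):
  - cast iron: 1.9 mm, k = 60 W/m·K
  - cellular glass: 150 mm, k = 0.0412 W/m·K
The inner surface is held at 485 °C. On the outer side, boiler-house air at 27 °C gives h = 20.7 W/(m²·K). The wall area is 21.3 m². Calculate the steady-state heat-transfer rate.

Q ≈ 2640 W

Treating each layer as a thermal resistance in series:
R_cast iron = L/(kA) = 0.0019/(60×21.3) = 1.487×10^-6 K/W
R_cellular glass = L/(kA) = 0.15/(0.0412×21.3) = 0.1709 K/W
R_outer film = 1/(h_o·A) = 1/(20.7×21.3) = 0.002268 K/W
R_total = 0.1732 K/W
Q = ΔT / R_total = 458 / 0.1732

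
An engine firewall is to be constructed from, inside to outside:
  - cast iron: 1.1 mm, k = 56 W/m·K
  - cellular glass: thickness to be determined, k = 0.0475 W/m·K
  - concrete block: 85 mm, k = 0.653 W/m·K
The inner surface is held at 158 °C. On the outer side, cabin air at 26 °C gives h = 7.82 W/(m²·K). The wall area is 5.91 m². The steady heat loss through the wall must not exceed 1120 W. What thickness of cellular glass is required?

Using the resistance-network approach (series):
R_cast iron = L/(kA) = 0.0011/(56×5.91) = 3.324×10^-6 K/W
R_concrete block = L/(kA) = 0.085/(0.653×5.91) = 0.02203 K/W
R_outer film = 1/(h_o·A) = 1/(7.82×5.91) = 0.02164 K/W
Sum of the known resistances R_other = 0.04367 K/W
Required total resistance R_tot = ΔT/Q_allow = 132/1120 = 0.1179 K/W
R_cellular glass = R_tot − R_other = 0.07419 K/W
L = R·k·A = 0.07419×0.0475×5.91

L ≈ 20.8 mm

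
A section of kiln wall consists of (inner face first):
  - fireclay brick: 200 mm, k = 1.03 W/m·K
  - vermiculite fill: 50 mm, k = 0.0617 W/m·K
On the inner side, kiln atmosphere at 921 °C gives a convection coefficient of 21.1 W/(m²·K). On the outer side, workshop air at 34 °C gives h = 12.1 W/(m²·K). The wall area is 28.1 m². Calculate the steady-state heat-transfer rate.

Q ≈ 22000 W

Treating each layer as a thermal resistance in series:
R_inner film = 1/(h_i·A) = 1/(21.1×28.1) = 0.001687 K/W
R_fireclay brick = L/(kA) = 0.2/(1.03×28.1) = 0.00691 K/W
R_vermiculite fill = L/(kA) = 0.05/(0.0617×28.1) = 0.02884 K/W
R_outer film = 1/(h_o·A) = 1/(12.1×28.1) = 0.002941 K/W
R_total = 0.04038 K/W
Q = ΔT / R_total = 887 / 0.04038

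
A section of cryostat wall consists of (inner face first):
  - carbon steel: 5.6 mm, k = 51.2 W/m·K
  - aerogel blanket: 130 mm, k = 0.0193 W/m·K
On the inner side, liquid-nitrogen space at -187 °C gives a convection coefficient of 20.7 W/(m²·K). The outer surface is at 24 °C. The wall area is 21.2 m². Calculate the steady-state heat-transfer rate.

Treating each layer as a thermal resistance in series:
R_inner film = 1/(h_i·A) = 1/(20.7×21.2) = 0.002279 K/W
R_carbon steel = L/(kA) = 0.0056/(51.2×21.2) = 5.159×10^-6 K/W
R_aerogel blanket = L/(kA) = 0.13/(0.0193×21.2) = 0.3177 K/W
R_total = 0.32 K/W
Q = ΔT / R_total = 211 / 0.32

Q ≈ 659 W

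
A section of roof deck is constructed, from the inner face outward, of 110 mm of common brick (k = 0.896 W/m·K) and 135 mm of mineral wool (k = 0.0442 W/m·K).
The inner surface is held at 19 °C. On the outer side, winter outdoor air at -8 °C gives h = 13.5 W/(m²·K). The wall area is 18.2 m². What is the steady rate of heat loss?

Q ≈ 151 W

Using the resistance-network approach (series):
R_common brick = L/(kA) = 0.11/(0.896×18.2) = 0.006745 K/W
R_mineral wool = L/(kA) = 0.135/(0.0442×18.2) = 0.1678 K/W
R_outer film = 1/(h_o·A) = 1/(13.5×18.2) = 0.00407 K/W
R_total = 0.1786 K/W
Q = ΔT / R_total = 27 / 0.1786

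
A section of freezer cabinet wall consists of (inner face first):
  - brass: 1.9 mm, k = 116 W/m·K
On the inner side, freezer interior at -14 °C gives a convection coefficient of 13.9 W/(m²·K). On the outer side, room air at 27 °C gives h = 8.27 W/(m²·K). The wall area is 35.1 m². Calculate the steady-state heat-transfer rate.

Q ≈ 7460 W

Model the wall as resistances in series:
R_inner film = 1/(h_i·A) = 1/(13.9×35.1) = 0.00205 K/W
R_brass = L/(kA) = 0.0019/(116×35.1) = 4.666×10^-7 K/W
R_outer film = 1/(h_o·A) = 1/(8.27×35.1) = 0.003445 K/W
R_total = 0.005495 K/W
Q = ΔT / R_total = 41 / 0.005495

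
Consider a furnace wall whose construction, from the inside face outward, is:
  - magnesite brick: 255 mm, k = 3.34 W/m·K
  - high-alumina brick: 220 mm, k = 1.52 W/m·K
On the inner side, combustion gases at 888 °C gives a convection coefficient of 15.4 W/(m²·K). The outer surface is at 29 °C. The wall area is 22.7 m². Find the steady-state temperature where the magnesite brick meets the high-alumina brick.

T ≈ 464 °C

Thermal resistances in series:
R_inner film = 1/(h_i·A) = 1/(15.4×22.7) = 0.002861 K/W
R_magnesite brick = L/(kA) = 0.255/(3.34×22.7) = 0.003363 K/W
R_high-alumina brick = L/(kA) = 0.22/(1.52×22.7) = 0.006376 K/W
R_total = 0.0126 K/W;  Q = ΔT/R_total = 859/0.0126 = 68170 W
T_interface = T_inner − Q·ΣR(inner→interface) = 888 − 68200×0.006224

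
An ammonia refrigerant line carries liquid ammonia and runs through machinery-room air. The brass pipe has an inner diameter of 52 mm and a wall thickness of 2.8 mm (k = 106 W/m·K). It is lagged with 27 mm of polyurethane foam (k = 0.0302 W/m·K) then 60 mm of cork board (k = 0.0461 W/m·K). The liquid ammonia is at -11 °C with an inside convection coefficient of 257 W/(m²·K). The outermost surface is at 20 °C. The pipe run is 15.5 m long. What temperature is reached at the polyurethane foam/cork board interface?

Radial resistances (cylindrical: R_cond = ln(r_o/r_i)/(2πkL), R_conv = 1/(h·2πrL)):
R_inner film = 1/(h_i·2πr₁L) = 1/(257×2π×0.026×15.5) = 0.001537 K/W
R_brass pipe wall = ln(28.8/26)/(2π×106×15.5) = 9.908×10^-6 K/W
R_polyurethane foam = ln(55.8/28.8)/(2π×0.0302×15.5) = 0.2249 K/W
R_cork board = ln(115.8/55.8)/(2π×0.0461×15.5) = 0.1626 K/W
R_total = 0.389 K/W
Q = ΔT/R_total = 31/0.389
Q = 79.7 W
T_interface = T_inner + Q·ΣR(inner→interface) = -11 + 79.7×0.2264

T ≈ 7.04 °C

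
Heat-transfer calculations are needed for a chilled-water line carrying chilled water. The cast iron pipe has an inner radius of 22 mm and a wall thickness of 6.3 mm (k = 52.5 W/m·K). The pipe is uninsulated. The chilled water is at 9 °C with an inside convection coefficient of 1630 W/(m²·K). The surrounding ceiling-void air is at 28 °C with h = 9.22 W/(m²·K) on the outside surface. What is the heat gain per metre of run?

Cylindrical conduction, so R = ln(r₂/r₁)/(2πkL) per layer, in series:
R_inner film = 1/(h_i·2πr₁L) = 1/(1630×2π×0.022×1) = 0.004438 K/W
R_cast iron pipe wall = ln(28.3/22)/(2π×52.5×1) = 7.634×10^-4 K/W
R_outer film = 1/(h_o·2πr_oL) = 1/(9.22×2π×0.0283×1) = 0.61 K/W
R_total = 0.6152 K/W
Q = ΔT/R_total = 19/0.6152

q′ ≈ 30.9 W/m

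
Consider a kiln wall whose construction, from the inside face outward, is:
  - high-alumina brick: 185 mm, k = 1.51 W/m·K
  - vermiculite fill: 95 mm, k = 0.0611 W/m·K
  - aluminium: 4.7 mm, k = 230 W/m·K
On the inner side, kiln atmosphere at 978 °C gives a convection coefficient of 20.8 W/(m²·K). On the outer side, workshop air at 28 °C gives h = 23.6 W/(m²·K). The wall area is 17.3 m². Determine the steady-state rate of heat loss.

Q ≈ 9300 W

Model the wall as resistances in series:
R_inner film = 1/(h_i·A) = 1/(20.8×17.3) = 0.002779 K/W
R_high-alumina brick = L/(kA) = 0.185/(1.51×17.3) = 0.007082 K/W
R_vermiculite fill = L/(kA) = 0.095/(0.0611×17.3) = 0.08987 K/W
R_aluminium = L/(kA) = 0.0047/(230×17.3) = 1.181×10^-6 K/W
R_outer film = 1/(h_o·A) = 1/(23.6×17.3) = 0.002449 K/W
R_total = 0.1022 K/W
Q = ΔT / R_total = 950 / 0.1022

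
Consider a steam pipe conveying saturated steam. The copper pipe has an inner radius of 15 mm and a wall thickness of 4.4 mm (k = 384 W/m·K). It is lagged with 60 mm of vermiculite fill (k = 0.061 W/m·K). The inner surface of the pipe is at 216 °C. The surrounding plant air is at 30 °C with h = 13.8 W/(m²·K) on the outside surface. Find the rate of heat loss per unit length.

Radial resistances (cylindrical: R_cond = ln(r_o/r_i)/(2πkL), R_conv = 1/(h·2πrL)):
R_copper pipe wall = ln(19.4/15)/(2π×384×1) = 1.066×10^-4 K/W
R_vermiculite fill = ln(79.4/19.4)/(2π×0.061×1) = 3.677 K/W
R_outer film = 1/(h_o·2πr_oL) = 1/(13.8×2π×0.0794×1) = 0.1453 K/W
R_total = 3.822 K/W
Q = ΔT/R_total = 186/3.822

q′ ≈ 48.7 W/m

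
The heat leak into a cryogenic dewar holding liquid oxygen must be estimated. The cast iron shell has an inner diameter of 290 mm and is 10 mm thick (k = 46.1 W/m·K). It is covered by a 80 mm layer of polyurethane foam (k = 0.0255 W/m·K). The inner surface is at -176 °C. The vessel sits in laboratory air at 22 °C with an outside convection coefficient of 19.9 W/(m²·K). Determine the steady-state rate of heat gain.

Radial (spherical) resistances in series:
R_cast iron shell = (1/0.145 − 1/0.155)/(4π×46.1) = 7.681×10^-4 K/W
R_polyurethane foam = (1/0.155 − 1/0.235)/(4π×0.0255) = 6.854 K/W
R_outer film = 1/(h·4πr_o²) = 1/(19.9×4π×0.235²) = 0.07241 K/W
R_total = 6.927 K/W
Q = ΔT/R_total = 198/6.927

Q ≈ 28.6 W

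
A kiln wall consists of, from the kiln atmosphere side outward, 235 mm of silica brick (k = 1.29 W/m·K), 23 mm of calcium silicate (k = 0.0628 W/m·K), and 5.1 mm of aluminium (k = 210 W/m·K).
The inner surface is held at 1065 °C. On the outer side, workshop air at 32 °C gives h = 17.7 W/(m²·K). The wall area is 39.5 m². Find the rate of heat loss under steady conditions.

Q ≈ 67500 W

Treating each layer as a thermal resistance in series:
R_silica brick = L/(kA) = 0.235/(1.29×39.5) = 0.004612 K/W
R_calcium silicate = L/(kA) = 0.023/(0.0628×39.5) = 0.009272 K/W
R_aluminium = L/(kA) = 0.0051/(210×39.5) = 6.148×10^-7 K/W
R_outer film = 1/(h_o·A) = 1/(17.7×39.5) = 0.00143 K/W
R_total = 0.01531 K/W
Q = ΔT / R_total = 1033 / 0.01531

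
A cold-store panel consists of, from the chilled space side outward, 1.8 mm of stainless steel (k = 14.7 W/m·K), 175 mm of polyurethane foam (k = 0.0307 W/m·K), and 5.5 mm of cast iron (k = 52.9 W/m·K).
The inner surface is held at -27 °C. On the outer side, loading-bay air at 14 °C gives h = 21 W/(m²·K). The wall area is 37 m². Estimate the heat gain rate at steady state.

Q ≈ 264 W

Thermal resistances in series:
R_stainless steel = L/(kA) = 0.0018/(14.7×37) = 3.309×10^-6 K/W
R_polyurethane foam = L/(kA) = 0.175/(0.0307×37) = 0.1541 K/W
R_cast iron = L/(kA) = 0.0055/(52.9×37) = 2.81×10^-6 K/W
R_outer film = 1/(h_o·A) = 1/(21×37) = 0.001287 K/W
R_total = 0.1554 K/W
Q = ΔT / R_total = 41 / 0.1554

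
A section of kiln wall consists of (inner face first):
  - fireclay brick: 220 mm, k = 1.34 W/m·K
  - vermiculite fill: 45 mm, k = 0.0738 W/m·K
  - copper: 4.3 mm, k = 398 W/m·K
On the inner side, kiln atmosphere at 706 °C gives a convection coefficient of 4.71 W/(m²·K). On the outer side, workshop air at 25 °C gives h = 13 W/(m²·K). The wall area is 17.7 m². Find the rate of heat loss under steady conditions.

Thermal resistances in series:
R_inner film = 1/(h_i·A) = 1/(4.71×17.7) = 0.012 K/W
R_fireclay brick = L/(kA) = 0.22/(1.34×17.7) = 0.009276 K/W
R_vermiculite fill = L/(kA) = 0.045/(0.0738×17.7) = 0.03445 K/W
R_copper = L/(kA) = 0.0043/(398×17.7) = 6.104×10^-7 K/W
R_outer film = 1/(h_o·A) = 1/(13×17.7) = 0.004346 K/W
R_total = 0.06007 K/W
Q = ΔT / R_total = 681 / 0.06007

Q ≈ 11300 W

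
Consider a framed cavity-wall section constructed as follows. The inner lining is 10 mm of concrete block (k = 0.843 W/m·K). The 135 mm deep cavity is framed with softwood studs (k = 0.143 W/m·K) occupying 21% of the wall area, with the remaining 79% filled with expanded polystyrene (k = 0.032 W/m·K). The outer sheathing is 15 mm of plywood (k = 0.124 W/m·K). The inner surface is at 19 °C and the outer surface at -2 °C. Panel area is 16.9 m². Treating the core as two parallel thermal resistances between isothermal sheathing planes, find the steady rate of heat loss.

Q ≈ 138 W

Sheathing layers in series; stud and cavity paths in parallel between them.
R_inner = 0.01/(0.843×16.9) = 7.019×10^-4 K/W
R_stud  = 0.135/(0.143×0.21×16.9) = 0.266 K/W
R_cav   = 0.135/(0.032×0.79×16.9) = 0.316 K/W
1/R_core = 1/R_stud + 1/R_cav → R_core = 0.1444 K/W
R_outer = 0.015/(0.124×16.9) = 0.007158 K/W
R_total = 0.1523 K/W
Q = ΔT/R_total = 21/0.1523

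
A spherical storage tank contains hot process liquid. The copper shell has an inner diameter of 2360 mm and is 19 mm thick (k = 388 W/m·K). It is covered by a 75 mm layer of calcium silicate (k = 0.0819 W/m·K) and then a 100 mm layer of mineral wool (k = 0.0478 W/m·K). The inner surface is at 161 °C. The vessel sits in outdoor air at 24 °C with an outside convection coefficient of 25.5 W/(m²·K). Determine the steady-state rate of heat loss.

Q ≈ 948 W

Spherical conduction: R = (1/r_in − 1/r_out)/(4πk) per layer; series-sum.
R_copper shell = (1/1.18 − 1/1.199)/(4π×388) = 2.754×10^-6 K/W
R_calcium silicate = (1/1.199 − 1/1.274)/(4π×0.0819) = 0.04771 K/W
R_mineral wool = (1/1.274 − 1/1.374)/(4π×0.0478) = 0.09511 K/W
R_outer film = 1/(h·4πr_o²) = 1/(25.5×4π×1.374²) = 0.001653 K/W
R_total = 0.1445 K/W
Q = ΔT/R_total = 137/0.1445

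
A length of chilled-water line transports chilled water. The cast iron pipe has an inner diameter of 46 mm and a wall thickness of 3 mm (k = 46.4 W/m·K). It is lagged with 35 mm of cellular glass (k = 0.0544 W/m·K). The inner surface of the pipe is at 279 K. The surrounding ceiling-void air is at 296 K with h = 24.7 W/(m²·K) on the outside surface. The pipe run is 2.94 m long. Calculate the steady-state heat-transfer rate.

Radial resistances (cylindrical: R_cond = ln(r_o/r_i)/(2πkL), R_conv = 1/(h·2πrL)):
R_cast iron pipe wall = ln(26/23)/(2π×46.4×2.94) = 1.43×10^-4 K/W
R_cellular glass = ln(61/26)/(2π×0.0544×2.94) = 0.8486 K/W
R_outer film = 1/(h_o·2πr_oL) = 1/(24.7×2π×0.061×2.94) = 0.03593 K/W
R_total = 0.8847 K/W
Q = ΔT/R_total = 17/0.8847

Q ≈ 19.2 W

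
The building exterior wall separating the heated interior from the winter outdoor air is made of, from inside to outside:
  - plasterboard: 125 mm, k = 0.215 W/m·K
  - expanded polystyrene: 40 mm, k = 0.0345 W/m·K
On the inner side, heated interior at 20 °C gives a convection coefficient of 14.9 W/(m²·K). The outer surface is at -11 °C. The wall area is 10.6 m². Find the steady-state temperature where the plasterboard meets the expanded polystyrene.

Series thermal resistances:
R_inner film = 1/(h_i·A) = 1/(14.9×10.6) = 0.006332 K/W
R_plasterboard = L/(kA) = 0.125/(0.215×10.6) = 0.05485 K/W
R_expanded polystyrene = L/(kA) = 0.04/(0.0345×10.6) = 0.1094 K/W
R_total = 0.1706 K/W;  Q = ΔT/R_total = 31/0.1706 = 181.8 W
T_interface = T_inner − Q·ΣR(inner→interface) = 20 − 182×0.06118

T ≈ 8.88 °C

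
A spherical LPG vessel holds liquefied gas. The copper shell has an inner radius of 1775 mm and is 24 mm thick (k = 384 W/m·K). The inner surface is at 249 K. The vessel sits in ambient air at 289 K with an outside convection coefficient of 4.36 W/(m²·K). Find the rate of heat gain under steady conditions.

For a spherical shell R = (1/r₁ − 1/r₂)/(4πk); film R = 1/(h·4πr²). In series:
R_copper shell = (1/1.775 − 1/1.799)/(4π×384) = 1.558×10^-6 K/W
R_outer film = 1/(h·4πr_o²) = 1/(4.36×4π×1.799²) = 0.00564 K/W
R_total = 0.005641 K/W
Q = ΔT/R_total = 40/0.005641

Q ≈ 7090 W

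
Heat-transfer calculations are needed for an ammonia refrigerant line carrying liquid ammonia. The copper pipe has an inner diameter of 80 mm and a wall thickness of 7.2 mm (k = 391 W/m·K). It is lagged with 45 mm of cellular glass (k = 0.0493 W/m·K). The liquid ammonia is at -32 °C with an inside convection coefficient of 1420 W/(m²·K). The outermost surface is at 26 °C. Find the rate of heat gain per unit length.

Treating each annulus and film as a series resistance:
R_inner film = 1/(h_i·2πr₁L) = 1/(1420×2π×0.04×1) = 0.002802 K/W
R_copper pipe wall = ln(47.2/40)/(2π×391×1) = 6.737×10^-5 K/W
R_cellular glass = ln(92.2/47.2)/(2π×0.0493×1) = 2.162 K/W
R_total = 2.164 K/W
Q = ΔT/R_total = 58/2.164

q′ ≈ 26.8 W/m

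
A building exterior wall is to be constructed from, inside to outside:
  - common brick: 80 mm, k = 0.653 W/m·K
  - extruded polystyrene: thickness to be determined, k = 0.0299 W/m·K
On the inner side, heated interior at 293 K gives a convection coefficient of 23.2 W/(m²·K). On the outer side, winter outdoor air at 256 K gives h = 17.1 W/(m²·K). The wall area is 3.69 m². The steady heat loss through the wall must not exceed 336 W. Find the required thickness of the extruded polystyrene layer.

L ≈ 5.45 mm

Thermal resistances in series:
R_inner film = 1/(h_i·A) = 1/(23.2×3.69) = 0.01168 K/W
R_common brick = L/(kA) = 0.08/(0.653×3.69) = 0.0332 K/W
R_outer film = 1/(h_o·A) = 1/(17.1×3.69) = 0.01585 K/W
Sum of the known resistances R_other = 0.06073 K/W
Required total resistance R_tot = ΔT/Q_allow = 37/336 = 0.1101 K/W
R_extruded polystyrene = R_tot − R_other = 0.04939 K/W
L = R·k·A = 0.04939×0.0299×3.69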